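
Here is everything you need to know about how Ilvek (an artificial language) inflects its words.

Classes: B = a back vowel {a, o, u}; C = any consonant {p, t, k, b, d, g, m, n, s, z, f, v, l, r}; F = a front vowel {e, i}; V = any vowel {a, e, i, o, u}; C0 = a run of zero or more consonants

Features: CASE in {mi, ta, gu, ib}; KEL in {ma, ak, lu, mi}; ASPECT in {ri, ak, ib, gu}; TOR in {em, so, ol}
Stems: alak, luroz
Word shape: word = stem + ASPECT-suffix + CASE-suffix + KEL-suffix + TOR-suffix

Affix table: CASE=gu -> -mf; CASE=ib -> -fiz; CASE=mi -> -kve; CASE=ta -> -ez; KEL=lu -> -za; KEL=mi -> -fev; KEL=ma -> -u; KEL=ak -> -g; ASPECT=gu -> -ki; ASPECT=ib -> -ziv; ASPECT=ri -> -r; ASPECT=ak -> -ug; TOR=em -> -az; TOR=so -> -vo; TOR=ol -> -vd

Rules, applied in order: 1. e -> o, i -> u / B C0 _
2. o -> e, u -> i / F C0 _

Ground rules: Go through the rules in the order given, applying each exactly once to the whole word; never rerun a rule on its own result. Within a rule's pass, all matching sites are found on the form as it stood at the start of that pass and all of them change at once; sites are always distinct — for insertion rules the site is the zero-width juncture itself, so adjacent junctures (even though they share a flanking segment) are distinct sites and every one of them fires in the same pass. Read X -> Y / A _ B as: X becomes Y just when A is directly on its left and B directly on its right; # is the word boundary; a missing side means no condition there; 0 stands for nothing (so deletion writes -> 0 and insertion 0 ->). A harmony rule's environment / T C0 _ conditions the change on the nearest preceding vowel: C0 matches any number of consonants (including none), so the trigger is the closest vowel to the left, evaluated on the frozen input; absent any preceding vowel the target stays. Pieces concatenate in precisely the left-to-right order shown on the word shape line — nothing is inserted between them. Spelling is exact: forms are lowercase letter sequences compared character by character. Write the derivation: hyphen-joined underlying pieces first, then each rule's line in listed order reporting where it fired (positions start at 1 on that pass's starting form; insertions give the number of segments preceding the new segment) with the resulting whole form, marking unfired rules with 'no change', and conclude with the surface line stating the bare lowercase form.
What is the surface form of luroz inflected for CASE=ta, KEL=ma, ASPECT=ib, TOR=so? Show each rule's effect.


underlying: luroz-ziv-ez-u-vo
1. e -> o, i -> u / B C0 _: fires at position(s) 7: lurozzuvezuvo
2. o -> e, u -> i / F C0 _: fires at position(s) 11: lurozzuvezivo
surface: lurozzuvezivo


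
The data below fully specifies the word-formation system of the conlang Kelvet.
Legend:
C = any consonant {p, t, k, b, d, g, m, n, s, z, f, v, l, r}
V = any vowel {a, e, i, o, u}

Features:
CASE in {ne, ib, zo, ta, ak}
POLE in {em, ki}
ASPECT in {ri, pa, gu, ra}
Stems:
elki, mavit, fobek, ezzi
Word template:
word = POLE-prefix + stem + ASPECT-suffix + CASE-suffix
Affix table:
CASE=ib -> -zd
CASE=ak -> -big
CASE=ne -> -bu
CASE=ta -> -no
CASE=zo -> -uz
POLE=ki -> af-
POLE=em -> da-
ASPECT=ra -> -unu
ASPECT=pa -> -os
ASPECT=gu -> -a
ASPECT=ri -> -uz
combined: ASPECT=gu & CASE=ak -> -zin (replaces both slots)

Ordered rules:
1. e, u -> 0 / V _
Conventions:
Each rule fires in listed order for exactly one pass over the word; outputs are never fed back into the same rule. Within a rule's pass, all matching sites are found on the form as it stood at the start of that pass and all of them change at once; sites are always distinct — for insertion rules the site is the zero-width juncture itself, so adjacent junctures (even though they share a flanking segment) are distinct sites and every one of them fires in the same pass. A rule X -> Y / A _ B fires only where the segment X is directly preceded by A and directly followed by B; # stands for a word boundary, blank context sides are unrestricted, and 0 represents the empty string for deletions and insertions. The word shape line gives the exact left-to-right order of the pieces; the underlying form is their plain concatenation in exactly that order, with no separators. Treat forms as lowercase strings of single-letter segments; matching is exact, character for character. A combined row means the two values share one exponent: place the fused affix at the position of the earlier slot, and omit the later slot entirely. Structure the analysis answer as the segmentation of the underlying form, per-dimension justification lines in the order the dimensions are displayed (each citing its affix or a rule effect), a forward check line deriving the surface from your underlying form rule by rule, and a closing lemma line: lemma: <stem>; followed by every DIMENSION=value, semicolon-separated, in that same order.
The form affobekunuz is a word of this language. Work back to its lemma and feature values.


underlying: af-fobek-unu-uz
CASE=zo - signalled by the affix -uz
POLE=ki - signalled by the affix af-
ASPECT=ra - signalled by the affix -unu
check: affobekunuuz -> affobekunuz
lemma: fobek; CASE=zo; POLE=ki; ASPECT=ra


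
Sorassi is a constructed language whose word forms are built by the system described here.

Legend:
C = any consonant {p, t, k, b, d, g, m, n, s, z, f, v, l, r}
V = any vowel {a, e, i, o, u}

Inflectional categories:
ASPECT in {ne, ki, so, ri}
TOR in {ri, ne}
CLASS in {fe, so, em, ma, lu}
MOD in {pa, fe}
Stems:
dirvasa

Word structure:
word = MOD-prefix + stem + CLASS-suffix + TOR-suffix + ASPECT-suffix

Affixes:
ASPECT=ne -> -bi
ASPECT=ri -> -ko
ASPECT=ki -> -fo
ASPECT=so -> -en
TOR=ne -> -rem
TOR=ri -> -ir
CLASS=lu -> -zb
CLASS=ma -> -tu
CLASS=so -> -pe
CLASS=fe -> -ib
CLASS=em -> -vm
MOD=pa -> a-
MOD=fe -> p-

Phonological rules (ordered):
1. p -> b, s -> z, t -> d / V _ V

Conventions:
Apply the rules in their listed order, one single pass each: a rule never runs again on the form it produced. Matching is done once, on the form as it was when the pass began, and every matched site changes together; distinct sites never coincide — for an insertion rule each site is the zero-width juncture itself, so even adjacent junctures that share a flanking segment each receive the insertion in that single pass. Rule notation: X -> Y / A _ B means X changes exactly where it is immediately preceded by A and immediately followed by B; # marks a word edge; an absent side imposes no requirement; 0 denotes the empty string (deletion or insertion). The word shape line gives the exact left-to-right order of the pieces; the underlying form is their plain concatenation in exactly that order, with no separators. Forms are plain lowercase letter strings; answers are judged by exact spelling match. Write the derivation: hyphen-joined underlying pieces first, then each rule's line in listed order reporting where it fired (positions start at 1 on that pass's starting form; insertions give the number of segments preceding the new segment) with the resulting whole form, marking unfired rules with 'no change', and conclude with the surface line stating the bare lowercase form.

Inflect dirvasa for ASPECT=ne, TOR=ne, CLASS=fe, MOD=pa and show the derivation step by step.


underlying: a-dirvasa-ib-rem-bi
1. p -> b, s -> z, t -> d / V _ V: fires at position(s) 7: adirvazaibrembi
surface: adirvazaibrembi


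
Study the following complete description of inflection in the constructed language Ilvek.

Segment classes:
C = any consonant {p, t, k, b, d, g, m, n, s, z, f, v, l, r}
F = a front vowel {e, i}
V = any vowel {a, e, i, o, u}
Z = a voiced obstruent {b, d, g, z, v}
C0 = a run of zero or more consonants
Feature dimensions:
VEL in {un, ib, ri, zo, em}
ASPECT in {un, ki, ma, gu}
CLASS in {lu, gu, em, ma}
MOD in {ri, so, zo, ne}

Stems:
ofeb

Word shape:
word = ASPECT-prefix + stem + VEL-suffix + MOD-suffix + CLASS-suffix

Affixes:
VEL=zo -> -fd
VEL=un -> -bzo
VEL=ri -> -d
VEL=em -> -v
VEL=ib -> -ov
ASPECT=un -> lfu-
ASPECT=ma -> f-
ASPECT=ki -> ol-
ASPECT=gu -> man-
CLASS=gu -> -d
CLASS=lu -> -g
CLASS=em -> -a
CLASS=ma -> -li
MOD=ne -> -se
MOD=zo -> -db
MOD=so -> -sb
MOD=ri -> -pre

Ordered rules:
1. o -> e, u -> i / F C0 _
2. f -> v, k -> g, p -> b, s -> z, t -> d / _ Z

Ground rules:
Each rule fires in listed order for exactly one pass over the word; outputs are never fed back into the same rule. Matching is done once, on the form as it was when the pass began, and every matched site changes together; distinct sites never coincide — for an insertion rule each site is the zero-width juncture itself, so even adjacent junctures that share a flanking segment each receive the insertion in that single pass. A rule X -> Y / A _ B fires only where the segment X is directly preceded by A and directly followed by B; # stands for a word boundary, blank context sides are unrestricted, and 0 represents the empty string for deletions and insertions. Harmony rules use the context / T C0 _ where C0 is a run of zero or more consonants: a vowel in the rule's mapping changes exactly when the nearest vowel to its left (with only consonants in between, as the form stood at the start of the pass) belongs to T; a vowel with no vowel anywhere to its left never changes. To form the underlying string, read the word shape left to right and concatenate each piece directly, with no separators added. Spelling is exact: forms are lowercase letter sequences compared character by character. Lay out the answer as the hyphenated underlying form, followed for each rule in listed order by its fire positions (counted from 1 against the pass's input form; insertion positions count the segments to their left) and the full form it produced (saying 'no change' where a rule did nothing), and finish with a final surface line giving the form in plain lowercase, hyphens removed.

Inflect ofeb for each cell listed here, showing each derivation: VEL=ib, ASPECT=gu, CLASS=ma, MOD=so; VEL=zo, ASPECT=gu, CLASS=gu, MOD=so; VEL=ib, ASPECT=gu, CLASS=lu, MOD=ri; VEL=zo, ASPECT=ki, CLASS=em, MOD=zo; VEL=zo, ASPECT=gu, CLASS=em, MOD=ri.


cell VEL=ib, ASPECT=gu, CLASS=ma, MOD=so:
underlying: man-ofeb-ov-sb-li
1. o -> e, u -> i / F C0 _: fires at position(s) 8: manofebevsbli
2. f -> v, k -> g, p -> b, s -> z, t -> d / _ Z: fires at position(s) 10: manofebevzbli
surface: manofebevzbli

cell VEL=zo, ASPECT=gu, CLASS=gu, MOD=so:
underlying: man-ofeb-fd-sb-d
1. o -> e, u -> i / F C0 _: no change
2. f -> v, k -> g, p -> b, s -> z, t -> d / _ Z: fires at position(s) 8, 10: manofebvdzbd
surface: manofebvdzbd

cell VEL=ib, ASPECT=gu, CLASS=lu, MOD=ri:
underlying: man-ofeb-ov-pre-g
1. o -> e, u -> i / F C0 _: fires at position(s) 8: manofebevpreg
2. f -> v, k -> g, p -> b, s -> z, t -> d / _ Z: no change
surface: manofebevpreg

cell VEL=zo, ASPECT=ki, CLASS=em, MOD=zo:
underlying: ol-ofeb-fd-db-a
1. o -> e, u -> i / F C0 _: no change
2. f -> v, k -> g, p -> b, s -> z, t -> d / _ Z: fires at position(s) 7: olofebvddba
surface: olofebvddba

cell VEL=zo, ASPECT=gu, CLASS=em, MOD=ri:
underlying: man-ofeb-fd-pre-a
1. o -> e, u -> i / F C0 _: no change
2. f -> v, k -> g, p -> b, s -> z, t -> d / _ Z: fires at position(s) 8: manofebvdprea
surface: manofebvdprea


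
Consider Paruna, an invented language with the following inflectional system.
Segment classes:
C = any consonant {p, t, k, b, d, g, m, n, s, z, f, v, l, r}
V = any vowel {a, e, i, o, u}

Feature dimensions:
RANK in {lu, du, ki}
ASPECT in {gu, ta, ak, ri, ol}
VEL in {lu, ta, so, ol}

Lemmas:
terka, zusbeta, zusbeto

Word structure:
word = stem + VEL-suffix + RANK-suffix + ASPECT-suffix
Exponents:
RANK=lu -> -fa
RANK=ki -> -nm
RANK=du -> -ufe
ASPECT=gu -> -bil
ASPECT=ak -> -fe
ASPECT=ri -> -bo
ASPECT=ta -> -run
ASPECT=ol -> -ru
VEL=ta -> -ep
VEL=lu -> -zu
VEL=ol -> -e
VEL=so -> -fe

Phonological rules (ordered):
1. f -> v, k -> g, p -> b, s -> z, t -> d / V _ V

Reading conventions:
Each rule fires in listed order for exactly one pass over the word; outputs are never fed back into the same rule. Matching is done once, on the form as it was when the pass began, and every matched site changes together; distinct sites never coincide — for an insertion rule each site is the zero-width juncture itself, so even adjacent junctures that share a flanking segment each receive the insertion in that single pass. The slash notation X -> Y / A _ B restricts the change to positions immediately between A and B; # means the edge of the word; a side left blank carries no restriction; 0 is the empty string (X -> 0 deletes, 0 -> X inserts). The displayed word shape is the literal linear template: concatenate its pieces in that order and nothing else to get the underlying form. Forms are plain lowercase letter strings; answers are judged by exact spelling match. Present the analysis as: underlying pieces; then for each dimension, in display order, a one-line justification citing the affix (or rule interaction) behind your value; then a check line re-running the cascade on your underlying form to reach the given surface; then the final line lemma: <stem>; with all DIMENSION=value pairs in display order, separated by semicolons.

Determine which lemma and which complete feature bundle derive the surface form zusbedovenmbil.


underlying: zusbeto-fe-nm-bil
RANK=ki - signalled by the affix -nm
ASPECT=gu - signalled by the affix -bil
VEL=so - signalled by the affix -fe
check: zusbetofenmbil -> zusbedovenmbil
lemma: zusbeto; RANK=ki; ASPECT=gu; VEL=so


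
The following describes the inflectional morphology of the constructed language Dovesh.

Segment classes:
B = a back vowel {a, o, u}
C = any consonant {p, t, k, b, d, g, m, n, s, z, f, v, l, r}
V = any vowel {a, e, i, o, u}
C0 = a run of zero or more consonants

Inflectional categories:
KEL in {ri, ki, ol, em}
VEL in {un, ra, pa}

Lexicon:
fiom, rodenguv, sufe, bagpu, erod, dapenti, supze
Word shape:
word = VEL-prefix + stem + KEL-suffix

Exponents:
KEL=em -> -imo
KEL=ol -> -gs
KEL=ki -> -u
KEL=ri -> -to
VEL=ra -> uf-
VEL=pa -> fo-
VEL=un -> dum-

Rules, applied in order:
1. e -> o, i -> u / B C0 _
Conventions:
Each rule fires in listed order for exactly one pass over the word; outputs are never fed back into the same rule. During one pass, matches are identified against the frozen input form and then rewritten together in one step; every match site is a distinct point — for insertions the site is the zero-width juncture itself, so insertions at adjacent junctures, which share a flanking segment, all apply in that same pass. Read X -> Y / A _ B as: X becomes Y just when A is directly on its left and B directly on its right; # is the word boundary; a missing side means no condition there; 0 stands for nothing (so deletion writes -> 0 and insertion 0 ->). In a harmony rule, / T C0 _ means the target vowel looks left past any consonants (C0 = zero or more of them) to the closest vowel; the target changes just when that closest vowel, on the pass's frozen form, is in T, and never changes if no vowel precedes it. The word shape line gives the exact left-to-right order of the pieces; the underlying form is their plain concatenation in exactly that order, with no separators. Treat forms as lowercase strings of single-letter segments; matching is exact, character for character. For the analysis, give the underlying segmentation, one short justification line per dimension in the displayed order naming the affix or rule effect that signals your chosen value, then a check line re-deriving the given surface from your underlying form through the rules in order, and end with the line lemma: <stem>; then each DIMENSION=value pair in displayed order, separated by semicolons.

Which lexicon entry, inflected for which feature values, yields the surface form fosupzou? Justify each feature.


underlying: fo-supze-u
KEL=ki - signalled by the affix -u
VEL=pa - signalled by the affix fo-
check: fosupzeu -> fosupzou
lemma: supze; KEL=ki; VEL=pa


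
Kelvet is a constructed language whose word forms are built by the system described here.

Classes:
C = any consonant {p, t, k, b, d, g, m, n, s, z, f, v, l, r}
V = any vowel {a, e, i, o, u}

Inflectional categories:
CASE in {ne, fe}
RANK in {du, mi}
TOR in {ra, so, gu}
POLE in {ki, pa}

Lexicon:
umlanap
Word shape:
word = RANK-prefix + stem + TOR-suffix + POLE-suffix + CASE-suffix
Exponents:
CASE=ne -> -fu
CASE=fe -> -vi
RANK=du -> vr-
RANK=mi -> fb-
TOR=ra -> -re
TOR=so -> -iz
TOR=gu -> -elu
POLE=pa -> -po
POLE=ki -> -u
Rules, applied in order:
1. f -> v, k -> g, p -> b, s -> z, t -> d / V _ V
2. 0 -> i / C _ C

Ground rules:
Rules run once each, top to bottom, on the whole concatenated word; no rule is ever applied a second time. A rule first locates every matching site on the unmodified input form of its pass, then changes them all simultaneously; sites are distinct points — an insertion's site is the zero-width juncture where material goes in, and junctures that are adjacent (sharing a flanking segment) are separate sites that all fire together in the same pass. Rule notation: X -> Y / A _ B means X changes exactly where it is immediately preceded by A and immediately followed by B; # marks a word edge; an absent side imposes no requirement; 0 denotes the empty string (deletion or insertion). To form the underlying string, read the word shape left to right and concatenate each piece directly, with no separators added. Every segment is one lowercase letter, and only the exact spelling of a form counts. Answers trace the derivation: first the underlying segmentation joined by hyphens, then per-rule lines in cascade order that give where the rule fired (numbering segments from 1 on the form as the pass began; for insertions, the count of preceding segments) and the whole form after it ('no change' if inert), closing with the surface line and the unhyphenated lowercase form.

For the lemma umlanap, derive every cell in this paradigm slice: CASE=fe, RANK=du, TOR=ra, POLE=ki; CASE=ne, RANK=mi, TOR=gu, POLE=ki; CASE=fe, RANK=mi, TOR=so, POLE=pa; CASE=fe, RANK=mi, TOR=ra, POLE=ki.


cell CASE=fe, RANK=du, TOR=ra, POLE=ki:
underlying: vr-umlanap-re-u-vi
1. f -> v, k -> g, p -> b, s -> z, t -> d / V _ V: no change
2. 0 -> i / C _ C: inserts after position(s) 1, 4, 9: virumilanapireuvi
surface: virumilanapireuvi

cell CASE=ne, RANK=mi, TOR=gu, POLE=ki:
underlying: fb-umlanap-elu-u-fu
1. f -> v, k -> g, p -> b, s -> z, t -> d / V _ V: fires at position(s) 9, 14: fbumlanabeluuvu
2. 0 -> i / C _ C: inserts after position(s) 1, 4: fibumilanabeluuvu
surface: fibumilanabeluuvu

cell CASE=fe, RANK=mi, TOR=so, POLE=pa:
underlying: fb-umlanap-iz-po-vi
1. f -> v, k -> g, p -> b, s -> z, t -> d / V _ V: fires at position(s) 9: fbumlanabizpovi
2. 0 -> i / C _ C: inserts after position(s) 1, 4, 11: fibumilanabizipovi
surface: fibumilanabizipovi

cell CASE=fe, RANK=mi, TOR=ra, POLE=ki:
underlying: fb-umlanap-re-u-vi
1. f -> v, k -> g, p -> b, s -> z, t -> d / V _ V: no change
2. 0 -> i / C _ C: inserts after position(s) 1, 4, 9: fibumilanapireuvi
surface: fibumilanapireuvi


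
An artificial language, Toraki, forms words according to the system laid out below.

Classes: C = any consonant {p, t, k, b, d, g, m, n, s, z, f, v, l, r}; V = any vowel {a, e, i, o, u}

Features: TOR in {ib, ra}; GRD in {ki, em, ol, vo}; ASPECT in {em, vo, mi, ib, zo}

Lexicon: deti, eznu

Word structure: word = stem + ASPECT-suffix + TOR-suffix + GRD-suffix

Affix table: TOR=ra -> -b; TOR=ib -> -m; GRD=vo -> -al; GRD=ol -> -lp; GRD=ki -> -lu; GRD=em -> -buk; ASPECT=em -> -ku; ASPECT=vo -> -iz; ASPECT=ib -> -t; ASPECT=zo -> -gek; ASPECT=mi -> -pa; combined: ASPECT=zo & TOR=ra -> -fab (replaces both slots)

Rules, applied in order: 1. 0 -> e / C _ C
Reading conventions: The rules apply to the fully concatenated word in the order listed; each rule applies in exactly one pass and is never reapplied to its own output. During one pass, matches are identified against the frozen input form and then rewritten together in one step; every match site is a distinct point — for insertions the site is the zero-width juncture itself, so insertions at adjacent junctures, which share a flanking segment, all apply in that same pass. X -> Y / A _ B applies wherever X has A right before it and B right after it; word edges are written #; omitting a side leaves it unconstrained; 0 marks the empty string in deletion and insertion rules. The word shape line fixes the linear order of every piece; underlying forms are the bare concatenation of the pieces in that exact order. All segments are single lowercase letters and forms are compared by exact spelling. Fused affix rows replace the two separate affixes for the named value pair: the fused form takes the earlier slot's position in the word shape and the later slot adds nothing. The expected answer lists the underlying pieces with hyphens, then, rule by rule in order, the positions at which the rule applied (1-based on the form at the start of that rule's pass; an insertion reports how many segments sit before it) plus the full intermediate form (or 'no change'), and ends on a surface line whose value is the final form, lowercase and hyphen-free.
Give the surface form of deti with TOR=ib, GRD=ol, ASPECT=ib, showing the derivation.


underlying: deti-t-m-lp
1. 0 -> e / C _ C: inserts after position(s) 5, 6, 7: detitemelep
surface: detitemelep


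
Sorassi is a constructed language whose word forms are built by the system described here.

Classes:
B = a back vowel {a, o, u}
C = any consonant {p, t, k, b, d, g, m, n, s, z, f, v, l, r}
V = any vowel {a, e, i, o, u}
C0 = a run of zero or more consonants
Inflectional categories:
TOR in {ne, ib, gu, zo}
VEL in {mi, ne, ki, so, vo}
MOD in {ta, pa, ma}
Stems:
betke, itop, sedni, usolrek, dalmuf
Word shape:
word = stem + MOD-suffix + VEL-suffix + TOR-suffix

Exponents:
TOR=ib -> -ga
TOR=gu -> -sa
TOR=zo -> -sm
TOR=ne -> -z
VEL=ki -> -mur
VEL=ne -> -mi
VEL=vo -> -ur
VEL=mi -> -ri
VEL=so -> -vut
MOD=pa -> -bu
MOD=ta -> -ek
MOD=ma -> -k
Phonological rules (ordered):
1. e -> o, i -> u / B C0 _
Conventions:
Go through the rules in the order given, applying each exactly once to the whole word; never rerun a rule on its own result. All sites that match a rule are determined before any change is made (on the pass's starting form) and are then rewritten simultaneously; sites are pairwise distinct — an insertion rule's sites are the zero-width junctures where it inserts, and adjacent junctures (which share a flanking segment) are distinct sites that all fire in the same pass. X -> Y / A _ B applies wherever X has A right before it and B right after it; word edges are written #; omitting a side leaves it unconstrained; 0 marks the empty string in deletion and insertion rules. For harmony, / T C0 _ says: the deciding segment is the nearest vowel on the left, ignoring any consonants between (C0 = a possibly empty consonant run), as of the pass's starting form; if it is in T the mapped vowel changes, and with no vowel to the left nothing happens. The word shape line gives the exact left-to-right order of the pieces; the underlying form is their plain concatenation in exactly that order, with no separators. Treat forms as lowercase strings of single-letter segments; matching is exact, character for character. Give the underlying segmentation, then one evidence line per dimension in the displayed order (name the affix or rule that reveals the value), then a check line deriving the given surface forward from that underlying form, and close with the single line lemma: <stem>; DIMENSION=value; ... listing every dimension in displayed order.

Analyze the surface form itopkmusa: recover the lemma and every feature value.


underlying: itop-k-mi-sa
TOR=gu - signalled by the affix -sa
VEL=ne - signalled by the affix -mi
MOD=ma - signalled by the affix -k
check: itopkmisa -> itopkmusa
lemma: itop; TOR=gu; VEL=ne; MOD=ma


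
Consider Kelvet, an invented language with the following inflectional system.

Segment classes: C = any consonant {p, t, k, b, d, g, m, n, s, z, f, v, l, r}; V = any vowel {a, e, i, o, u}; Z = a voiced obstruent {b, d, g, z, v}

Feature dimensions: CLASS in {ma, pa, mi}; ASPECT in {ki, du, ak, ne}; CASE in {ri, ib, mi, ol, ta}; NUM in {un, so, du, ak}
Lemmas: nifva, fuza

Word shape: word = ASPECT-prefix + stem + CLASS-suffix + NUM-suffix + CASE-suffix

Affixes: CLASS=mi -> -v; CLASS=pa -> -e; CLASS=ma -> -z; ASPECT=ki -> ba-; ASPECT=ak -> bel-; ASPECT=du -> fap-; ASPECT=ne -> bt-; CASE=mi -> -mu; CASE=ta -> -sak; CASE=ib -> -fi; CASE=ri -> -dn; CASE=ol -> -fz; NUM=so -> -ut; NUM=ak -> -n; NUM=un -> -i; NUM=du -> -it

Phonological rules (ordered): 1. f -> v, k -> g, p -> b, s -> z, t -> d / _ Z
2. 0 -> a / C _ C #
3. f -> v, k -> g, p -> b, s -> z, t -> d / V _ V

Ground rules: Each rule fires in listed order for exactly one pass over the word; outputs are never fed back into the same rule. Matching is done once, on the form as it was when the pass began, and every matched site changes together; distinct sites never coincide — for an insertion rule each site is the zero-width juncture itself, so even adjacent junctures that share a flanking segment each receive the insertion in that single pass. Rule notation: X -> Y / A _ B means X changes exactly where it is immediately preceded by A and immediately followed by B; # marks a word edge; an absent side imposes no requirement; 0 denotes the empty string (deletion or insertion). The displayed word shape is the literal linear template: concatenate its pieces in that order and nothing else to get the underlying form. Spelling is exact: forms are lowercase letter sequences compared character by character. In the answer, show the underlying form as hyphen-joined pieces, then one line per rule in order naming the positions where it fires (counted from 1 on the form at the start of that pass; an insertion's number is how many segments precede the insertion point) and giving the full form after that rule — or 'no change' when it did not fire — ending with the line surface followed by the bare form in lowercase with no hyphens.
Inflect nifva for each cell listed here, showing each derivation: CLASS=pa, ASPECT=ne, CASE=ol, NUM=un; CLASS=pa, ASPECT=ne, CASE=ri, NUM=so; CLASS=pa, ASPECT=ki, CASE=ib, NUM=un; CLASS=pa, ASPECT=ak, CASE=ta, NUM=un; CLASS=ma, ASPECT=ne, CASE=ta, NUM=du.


cell CLASS=pa, ASPECT=ne, CASE=ol, NUM=un:
underlying: bt-nifva-e-i-fz
1. f -> v, k -> g, p -> b, s -> z, t -> d / _ Z: fires at position(s) 5, 10: btnivvaeivz
2. 0 -> a / C _ C #: inserts after position(s) 10: btnivvaeivaz
3. f -> v, k -> g, p -> b, s -> z, t -> d / V _ V: no change
surface: btnivvaeivaz

cell CLASS=pa, ASPECT=ne, CASE=ri, NUM=so:
underlying: bt-nifva-e-ut-dn
1. f -> v, k -> g, p -> b, s -> z, t -> d / _ Z: fires at position(s) 5, 10: btnivvaeuddn
2. 0 -> a / C _ C #: inserts after position(s) 11: btnivvaeuddan
3. f -> v, k -> g, p -> b, s -> z, t -> d / V _ V: no change
surface: btnivvaeuddan

cell CLASS=pa, ASPECT=ki, CASE=ib, NUM=un:
underlying: ba-nifva-e-i-fi
1. f -> v, k -> g, p -> b, s -> z, t -> d / _ Z: fires at position(s) 5: banivvaeifi
2. 0 -> a / C _ C #: no change
3. f -> v, k -> g, p -> b, s -> z, t -> d / V _ V: fires at position(s) 10: banivvaeivi
surface: banivvaeivi

cell CLASS=pa, ASPECT=ak, CASE=ta, NUM=un:
underlying: bel-nifva-e-i-sak
1. f -> v, k -> g, p -> b, s -> z, t -> d / _ Z: fires at position(s) 6: belnivvaeisak
2. 0 -> a / C _ C #: no change
3. f -> v, k -> g, p -> b, s -> z, t -> d / V _ V: fires at position(s) 11: belnivvaeizak
surface: belnivvaeizak

cell CLASS=ma, ASPECT=ne, CASE=ta, NUM=du:
underlying: bt-nifva-z-it-sak
1. f -> v, k -> g, p -> b, s -> z, t -> d / _ Z: fires at position(s) 5: btnivvazitsak
2. 0 -> a / C _ C #: no change
3. f -> v, k -> g, p -> b, s -> z, t -> d / V _ V: no change
surface: btnivvazitsak


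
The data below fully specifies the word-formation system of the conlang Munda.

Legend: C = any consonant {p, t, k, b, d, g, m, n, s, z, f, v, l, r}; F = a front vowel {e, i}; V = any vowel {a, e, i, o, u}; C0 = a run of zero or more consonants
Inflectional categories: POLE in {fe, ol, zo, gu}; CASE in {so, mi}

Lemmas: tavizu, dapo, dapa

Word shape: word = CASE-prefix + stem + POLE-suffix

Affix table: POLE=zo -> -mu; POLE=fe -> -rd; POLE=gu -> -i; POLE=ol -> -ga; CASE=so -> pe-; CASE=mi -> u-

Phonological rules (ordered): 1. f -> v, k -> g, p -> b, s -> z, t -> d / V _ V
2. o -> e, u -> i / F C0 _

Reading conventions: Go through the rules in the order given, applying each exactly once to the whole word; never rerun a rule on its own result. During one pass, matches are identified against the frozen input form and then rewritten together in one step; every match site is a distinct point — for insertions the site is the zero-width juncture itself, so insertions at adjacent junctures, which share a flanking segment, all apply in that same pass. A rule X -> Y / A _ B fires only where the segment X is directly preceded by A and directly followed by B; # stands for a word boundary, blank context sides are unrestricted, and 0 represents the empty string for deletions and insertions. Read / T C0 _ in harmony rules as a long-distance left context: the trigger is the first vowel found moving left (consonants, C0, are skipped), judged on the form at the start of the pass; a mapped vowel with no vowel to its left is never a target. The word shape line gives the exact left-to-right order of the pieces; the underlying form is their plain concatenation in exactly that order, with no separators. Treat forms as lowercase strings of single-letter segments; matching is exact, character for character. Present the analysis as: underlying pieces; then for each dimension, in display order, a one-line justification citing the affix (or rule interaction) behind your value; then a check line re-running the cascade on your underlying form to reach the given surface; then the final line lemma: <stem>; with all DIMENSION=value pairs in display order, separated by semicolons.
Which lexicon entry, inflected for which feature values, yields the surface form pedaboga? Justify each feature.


underlying: pe-dapo-ga
POLE=ol - signalled by the affix -ga
CASE=so - signalled by the affix pe-
check: pedapoga -> pedaboga -> pedaboga
lemma: dapo; POLE=ol; CASE=so


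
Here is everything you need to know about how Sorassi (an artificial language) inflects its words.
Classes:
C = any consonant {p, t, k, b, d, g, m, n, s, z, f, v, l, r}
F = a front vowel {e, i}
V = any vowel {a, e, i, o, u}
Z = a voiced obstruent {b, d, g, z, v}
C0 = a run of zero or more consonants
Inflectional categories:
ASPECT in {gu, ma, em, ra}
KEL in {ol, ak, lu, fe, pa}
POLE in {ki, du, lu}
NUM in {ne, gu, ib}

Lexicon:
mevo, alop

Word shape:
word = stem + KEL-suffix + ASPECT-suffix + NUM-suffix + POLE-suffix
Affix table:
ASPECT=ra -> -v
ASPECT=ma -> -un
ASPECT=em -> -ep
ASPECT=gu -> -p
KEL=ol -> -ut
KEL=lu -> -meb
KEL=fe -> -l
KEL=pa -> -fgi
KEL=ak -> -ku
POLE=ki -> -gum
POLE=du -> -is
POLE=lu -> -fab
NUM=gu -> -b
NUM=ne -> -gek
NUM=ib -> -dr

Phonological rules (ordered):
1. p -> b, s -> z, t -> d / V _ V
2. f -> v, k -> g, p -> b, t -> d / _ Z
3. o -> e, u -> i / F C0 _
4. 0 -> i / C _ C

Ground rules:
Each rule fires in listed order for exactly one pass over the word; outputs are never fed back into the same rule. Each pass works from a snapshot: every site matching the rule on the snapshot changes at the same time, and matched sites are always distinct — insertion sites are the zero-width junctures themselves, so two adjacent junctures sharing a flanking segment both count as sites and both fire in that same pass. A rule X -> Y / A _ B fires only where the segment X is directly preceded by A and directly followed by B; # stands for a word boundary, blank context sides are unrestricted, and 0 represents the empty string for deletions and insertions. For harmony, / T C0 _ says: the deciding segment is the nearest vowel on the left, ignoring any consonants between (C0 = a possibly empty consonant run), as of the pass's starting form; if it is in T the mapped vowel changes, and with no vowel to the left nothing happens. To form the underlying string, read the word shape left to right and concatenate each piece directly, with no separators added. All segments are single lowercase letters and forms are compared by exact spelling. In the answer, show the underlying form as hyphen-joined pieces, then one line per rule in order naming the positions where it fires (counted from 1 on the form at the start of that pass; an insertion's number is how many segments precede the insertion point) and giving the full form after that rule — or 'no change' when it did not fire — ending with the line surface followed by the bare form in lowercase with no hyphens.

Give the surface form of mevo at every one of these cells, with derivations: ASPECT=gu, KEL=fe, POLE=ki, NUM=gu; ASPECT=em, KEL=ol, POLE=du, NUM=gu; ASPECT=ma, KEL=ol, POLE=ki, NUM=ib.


cell ASPECT=gu, KEL=fe, POLE=ki, NUM=gu:
underlying: mevo-l-p-b-gum
1. p -> b, s -> z, t -> d / V _ V: no change
2. f -> v, k -> g, p -> b, t -> d / _ Z: fires at position(s) 6: mevolbbgum
3. o -> e, u -> i / F C0 _: fires at position(s) 4: mevelbbgum
4. 0 -> i / C _ C: inserts after position(s) 5, 6, 7: mevelibibigum
surface: mevelibibigum

cell ASPECT=em, KEL=ol, POLE=du, NUM=gu:
underlying: mevo-ut-ep-b-is
1. p -> b, s -> z, t -> d / V _ V: fires at position(s) 6: mevoudepbis
2. f -> v, k -> g, p -> b, t -> d / _ Z: fires at position(s) 8: mevoudebbis
3. o -> e, u -> i / F C0 _: fires at position(s) 4: meveudebbis
4. 0 -> i / C _ C: inserts after position(s) 8: meveudebibis
surface: meveudebibis

cell ASPECT=ma, KEL=ol, POLE=ki, NUM=ib:
underlying: mevo-ut-un-dr-gum
1. p -> b, s -> z, t -> d / V _ V: fires at position(s) 6: mevoudundrgum
2. f -> v, k -> g, p -> b, t -> d / _ Z: no change
3. o -> e, u -> i / F C0 _: fires at position(s) 4: meveudundrgum
4. 0 -> i / C _ C: inserts after position(s) 8, 9, 10: meveudunidirigum
surface: meveudunidirigum


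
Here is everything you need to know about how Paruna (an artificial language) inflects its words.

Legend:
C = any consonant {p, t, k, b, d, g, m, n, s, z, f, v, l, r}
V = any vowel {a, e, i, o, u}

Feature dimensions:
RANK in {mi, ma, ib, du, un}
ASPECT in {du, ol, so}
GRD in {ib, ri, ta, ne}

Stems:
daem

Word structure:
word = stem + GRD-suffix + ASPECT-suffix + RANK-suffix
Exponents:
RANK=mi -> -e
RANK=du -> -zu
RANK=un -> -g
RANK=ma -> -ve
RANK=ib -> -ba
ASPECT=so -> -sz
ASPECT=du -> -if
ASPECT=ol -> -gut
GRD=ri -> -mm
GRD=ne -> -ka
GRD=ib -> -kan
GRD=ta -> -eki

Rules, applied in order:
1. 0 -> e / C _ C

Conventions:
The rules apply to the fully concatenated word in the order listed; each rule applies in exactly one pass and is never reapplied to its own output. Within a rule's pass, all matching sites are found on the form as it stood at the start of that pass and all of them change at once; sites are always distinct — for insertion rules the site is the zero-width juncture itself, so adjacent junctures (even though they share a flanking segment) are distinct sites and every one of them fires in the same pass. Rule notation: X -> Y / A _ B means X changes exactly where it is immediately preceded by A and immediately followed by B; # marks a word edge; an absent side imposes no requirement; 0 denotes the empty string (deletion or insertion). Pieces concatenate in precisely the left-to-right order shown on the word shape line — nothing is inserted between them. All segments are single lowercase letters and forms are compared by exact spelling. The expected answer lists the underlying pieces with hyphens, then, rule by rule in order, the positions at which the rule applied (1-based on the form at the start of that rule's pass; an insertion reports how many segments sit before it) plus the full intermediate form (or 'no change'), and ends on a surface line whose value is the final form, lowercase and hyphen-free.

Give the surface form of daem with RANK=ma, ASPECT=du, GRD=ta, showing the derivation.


underlying: daem-eki-if-ve
1. 0 -> e / C _ C: inserts after position(s) 9: daemekiifeve
surface: daemekiifeve


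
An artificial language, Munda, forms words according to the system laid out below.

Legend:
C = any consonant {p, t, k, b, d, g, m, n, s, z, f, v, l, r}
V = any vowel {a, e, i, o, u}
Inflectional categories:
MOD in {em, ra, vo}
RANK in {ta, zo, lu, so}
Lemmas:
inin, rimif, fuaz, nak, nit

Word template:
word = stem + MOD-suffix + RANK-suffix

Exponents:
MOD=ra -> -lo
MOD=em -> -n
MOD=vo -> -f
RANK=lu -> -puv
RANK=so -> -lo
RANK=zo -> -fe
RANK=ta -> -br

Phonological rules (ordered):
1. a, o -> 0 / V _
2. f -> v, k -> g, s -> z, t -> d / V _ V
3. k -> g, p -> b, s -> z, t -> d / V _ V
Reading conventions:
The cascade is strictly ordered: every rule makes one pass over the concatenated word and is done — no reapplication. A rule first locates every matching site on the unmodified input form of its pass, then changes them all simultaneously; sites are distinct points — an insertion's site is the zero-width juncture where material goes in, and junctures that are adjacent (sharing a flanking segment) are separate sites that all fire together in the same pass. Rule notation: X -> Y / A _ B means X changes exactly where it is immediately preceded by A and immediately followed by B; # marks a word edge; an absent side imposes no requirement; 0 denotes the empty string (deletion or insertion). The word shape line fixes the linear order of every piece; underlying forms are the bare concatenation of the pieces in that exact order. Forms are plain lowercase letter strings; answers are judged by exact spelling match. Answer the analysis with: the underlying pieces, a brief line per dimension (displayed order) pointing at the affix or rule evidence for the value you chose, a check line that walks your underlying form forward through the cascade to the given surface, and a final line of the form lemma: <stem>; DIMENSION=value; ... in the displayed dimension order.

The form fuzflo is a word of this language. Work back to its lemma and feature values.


underlying: fuaz-f-lo
MOD=vo - signalled by the affix -f
RANK=so - signalled by the affix -lo
check: fuazflo -> fuzflo -> fuzflo -> fuzflo
lemma: fuaz; MOD=vo; RANK=so


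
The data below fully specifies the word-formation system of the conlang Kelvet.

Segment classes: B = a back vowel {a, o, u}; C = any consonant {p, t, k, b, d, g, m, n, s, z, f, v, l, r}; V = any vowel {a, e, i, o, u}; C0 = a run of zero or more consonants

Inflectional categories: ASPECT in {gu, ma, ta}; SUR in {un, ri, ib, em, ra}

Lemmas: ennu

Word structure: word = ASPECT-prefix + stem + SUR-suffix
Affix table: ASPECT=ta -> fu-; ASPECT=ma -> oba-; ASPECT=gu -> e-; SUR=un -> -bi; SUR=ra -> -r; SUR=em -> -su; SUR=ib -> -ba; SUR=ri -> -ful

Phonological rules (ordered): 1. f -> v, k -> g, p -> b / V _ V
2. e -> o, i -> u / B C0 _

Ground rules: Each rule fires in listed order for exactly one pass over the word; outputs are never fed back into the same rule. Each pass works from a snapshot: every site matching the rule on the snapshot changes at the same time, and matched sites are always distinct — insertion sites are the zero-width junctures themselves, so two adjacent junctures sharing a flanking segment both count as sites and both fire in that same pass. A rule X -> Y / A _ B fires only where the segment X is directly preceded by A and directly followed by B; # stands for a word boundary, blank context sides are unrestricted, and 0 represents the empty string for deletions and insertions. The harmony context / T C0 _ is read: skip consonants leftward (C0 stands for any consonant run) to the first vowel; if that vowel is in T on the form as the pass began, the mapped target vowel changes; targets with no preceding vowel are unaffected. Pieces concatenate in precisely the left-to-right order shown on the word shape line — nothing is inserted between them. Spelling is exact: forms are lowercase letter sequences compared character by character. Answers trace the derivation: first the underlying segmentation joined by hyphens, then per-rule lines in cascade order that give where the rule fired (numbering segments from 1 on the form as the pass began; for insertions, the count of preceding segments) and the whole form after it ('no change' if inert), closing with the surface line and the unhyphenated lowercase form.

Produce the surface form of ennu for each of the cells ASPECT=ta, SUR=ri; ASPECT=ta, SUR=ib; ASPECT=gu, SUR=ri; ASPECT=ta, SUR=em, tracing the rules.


cell ASPECT=ta, SUR=ri:
underlying: fu-ennu-ful
1. f -> v, k -> g, p -> b / V _ V: fires at position(s) 7: fuennuvul
2. e -> o, i -> u / B C0 _: fires at position(s) 3: fuonnuvul
surface: fuonnuvul

cell ASPECT=ta, SUR=ib:
underlying: fu-ennu-ba
1. f -> v, k -> g, p -> b / V _ V: no change
2. e -> o, i -> u / B C0 _: fires at position(s) 3: fuonnuba
surface: fuonnuba

cell ASPECT=gu, SUR=ri:
underlying: e-ennu-ful
1. f -> v, k -> g, p -> b / V _ V: fires at position(s) 6: eennuvul
2. e -> o, i -> u / B C0 _: no change
surface: eennuvul

cell ASPECT=ta, SUR=em:
underlying: fu-ennu-su
1. f -> v, k -> g, p -> b / V _ V: no change
2. e -> o, i -> u / B C0 _: fires at position(s) 3: fuonnusu
surface: fuonnusu
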